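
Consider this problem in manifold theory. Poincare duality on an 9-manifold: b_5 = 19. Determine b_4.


Poincare duality for closed orientable n-manifolds: b_k = b_{n-k}.
Here n = 9, so b_4 = b_5 = 19

19


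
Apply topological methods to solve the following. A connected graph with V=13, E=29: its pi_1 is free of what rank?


For a connected graph: rank(pi_1) = b_1 = E - V + 1 = 1 - chi.
chi = V - E = 13 - 29 = -16.
rank = 1 - (-16) = 29 - 13 + 1 = 17

17


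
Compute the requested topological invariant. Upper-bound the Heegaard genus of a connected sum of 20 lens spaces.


Heegaard genus satisfies g(A#B) <= g(A) + g(B).
Each lens space has g = 1.
Upper bound: 20 * 1 = 20

20


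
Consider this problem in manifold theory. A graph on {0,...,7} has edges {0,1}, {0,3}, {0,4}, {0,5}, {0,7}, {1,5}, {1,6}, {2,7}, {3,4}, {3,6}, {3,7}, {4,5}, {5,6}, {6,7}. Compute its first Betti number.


b_1 = E - V + (number of components).
E = 14, V = 8, components = 1.
b_1 = 14 - 8 + 1 = 7

7


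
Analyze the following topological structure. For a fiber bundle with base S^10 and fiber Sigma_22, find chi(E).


chi(S^10) = 2 (n even), chi(Sigma_22) = 2 - 2*22 = -42.
chi(E) = 2 * (-42) = -84

-84


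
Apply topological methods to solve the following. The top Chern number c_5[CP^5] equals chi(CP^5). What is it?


For any closed oriented manifold, <e(TM),[M]> = chi(M).
chi(CP^5) = 5+1 = 6

6


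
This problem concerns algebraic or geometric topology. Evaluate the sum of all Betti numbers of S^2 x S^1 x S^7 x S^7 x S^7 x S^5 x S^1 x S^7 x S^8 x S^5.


Total Betti number is multiplicative under products.
Each S^d (d>=1) has total Betti number 2.
There are 10 sphere factors.
Total = 2^10 = 1024

1024


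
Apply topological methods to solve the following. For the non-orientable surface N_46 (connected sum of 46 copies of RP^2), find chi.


For a non-orientable closed surface with k crosscaps: chi = 2 - k.
Here k = 46.
chi = 2 - 46 = -44

-44


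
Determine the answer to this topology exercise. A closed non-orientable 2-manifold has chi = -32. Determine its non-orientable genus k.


chi = 2 - k for closed non-orientable surfaces with k crosscaps.
-32 = 2 - k
k = 2 - (-32) = 34

34


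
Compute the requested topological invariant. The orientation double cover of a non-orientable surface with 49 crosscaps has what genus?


chi(N_49) = 2 - 49 = -47.
Double cover: chi(Sigma_g) = 2 * chi(N_49) = 2*(-47) = -94.
2 - 2g = -94, so g = (2 - (-94))/2 = 96/2 = 48

48


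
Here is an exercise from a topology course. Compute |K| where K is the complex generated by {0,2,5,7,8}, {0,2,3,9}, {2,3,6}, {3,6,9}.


Each maximal simplex on m vertices has 2^m - 1 nonempty faces.
Take the union (dedupe shared faces).
Total distinct faces = 49

49


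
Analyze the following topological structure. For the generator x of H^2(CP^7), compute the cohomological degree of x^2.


|x| = 2 in H^*(CP^n).
|x^2| = 2 * |x| = 2 * 2 = 4

4


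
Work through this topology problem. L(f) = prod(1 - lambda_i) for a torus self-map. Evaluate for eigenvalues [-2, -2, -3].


For a torus self-map: L(f) = det(I - A) where A acts on H_1.
L(f) = (1--2) * (1--2) * (1--3) = 3 * 3 * 4 = 36

36


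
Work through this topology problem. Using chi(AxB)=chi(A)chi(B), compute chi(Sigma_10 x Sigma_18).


chi(Sigma_10) = 2 - 2*10 = -18
chi(Sigma_18) = 2 - 2*18 = -34
chi(product) = (-18) * (-34) = 612

612


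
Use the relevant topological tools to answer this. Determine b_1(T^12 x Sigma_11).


pi_1(A x B) = pi_1(A) x pi_1(B); rank of abelianization = b_1.
b_1(T^12) = 12, b_1(Sigma_11) = 2*11 = 22.
b_1(product) = 12 + 22 = 34

34


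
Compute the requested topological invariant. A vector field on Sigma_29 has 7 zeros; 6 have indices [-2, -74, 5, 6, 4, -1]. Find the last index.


Poincare-Hopf: sum of indices = chi(M).
chi(Sigma_29) = 2 - 2*29 = -56.
Sum of known indices = -62.
x = chi - (sum known) = -56 - (-62) = 6

6


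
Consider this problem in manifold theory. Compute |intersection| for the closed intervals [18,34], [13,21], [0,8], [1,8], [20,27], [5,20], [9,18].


Intersection = [max(a_i), min(b_i)] = [20, 8].
Since 20 > 8, the intersection is empty.
Length = 0

0


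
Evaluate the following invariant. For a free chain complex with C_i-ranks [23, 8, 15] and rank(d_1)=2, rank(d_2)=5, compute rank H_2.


rank H_k = rank(ker d_k) - rank(im d_{k+1}).
rank(ker d_2) = rank(C_2) - rank(d_2) = 15 - 5 = 10.
rank(im d_{2+1}) = 0.
rank H_2 = 10 - 0 = 10

10


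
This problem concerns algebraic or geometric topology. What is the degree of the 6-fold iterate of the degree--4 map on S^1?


deg(f) = -4. Degree is multiplicative: deg(f^6) = (deg f)^6.
deg(f^6) = (-4)^6 = 4096

4096


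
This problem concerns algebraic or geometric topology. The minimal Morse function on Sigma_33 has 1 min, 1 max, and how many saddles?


A perfect Morse function has m_k = b_k.
For Sigma_33: b_0=1, b_1=2g=66, b_2=1.
Saddles m_1 = 2g = 66

66


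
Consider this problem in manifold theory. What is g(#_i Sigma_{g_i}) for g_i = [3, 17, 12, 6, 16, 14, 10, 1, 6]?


Genus is additive under connected sum of orientable surfaces.
g = 3 + 17 + 12 + 6 + 16 + 14 + 10 + 1 + 6 = 85

85


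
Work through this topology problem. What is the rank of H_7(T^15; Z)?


By the Kunneth formula, b_k(T^n) = C(n,k).
b_7(T^15) = C(15,7).
C(15,7) = 15!/(7!*8!) = 6435

6435


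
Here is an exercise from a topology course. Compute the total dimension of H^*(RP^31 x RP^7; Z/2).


dim H^*(RP^n; Z/2) = n+1 (one Z/2 in each degree 0..n).
Total Betti number is multiplicative.
Total = (31+1) * (7+1) = 32 * 8 = 256

256


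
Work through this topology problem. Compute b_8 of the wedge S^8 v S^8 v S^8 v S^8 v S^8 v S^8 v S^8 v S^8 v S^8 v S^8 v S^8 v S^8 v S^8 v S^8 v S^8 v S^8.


For a wedge of spheres, H_k (k>0) is free on one generator per sphere of dimension k.
Spheres of dimension 8: count = 16.
b_8 = 16

16


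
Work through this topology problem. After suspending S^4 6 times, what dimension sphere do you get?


Each suspension raises dimension by 1: Sigma S^n = S^{n+1}.
Sigma^6 S^4 = S^{4+6} = S^10

10


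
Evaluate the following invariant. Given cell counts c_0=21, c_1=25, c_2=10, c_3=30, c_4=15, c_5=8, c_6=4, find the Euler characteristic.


chi = sum_k (-1)^k c_k.
= (-1)^0*21 + (-1)^1*25 + (-1)^2*10 + (-1)^3*30 + (-1)^4*15 + (-1)^5*8 + (-1)^6*4
= (21) + (-25) + (10) + (-30) + (15) + (-8) + (4)
= -13

-13


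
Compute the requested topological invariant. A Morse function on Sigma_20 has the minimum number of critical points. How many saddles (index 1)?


A perfect Morse function has m_k = b_k.
For Sigma_20: b_0=1, b_1=2g=40, b_2=1.
Saddles m_1 = 2g = 40

40


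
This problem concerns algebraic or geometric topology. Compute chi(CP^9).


CP^9 has one cell in each even dimension 0, 2, ..., 2*9 (9+1 cells total).
All cells are even-dimensional, so chi = number of cells.
chi = 9 + 1 = 10

10


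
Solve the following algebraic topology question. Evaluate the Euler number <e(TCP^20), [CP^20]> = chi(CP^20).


For any closed oriented manifold, <e(TM),[M]> = chi(M).
chi(CP^20) = 20+1 = 21

21


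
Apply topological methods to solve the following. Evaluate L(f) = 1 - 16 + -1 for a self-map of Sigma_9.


L(f) = tr(f_0*) - tr(f_1*) + tr(f_2*).
= 1 - (16) + (-1)
= -16

-16


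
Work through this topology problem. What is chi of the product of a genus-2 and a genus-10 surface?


chi(Sigma_2) = 2 - 2*2 = -2
chi(Sigma_10) = 2 - 2*10 = -18
chi(product) = (-2) * (-18) = 36

36


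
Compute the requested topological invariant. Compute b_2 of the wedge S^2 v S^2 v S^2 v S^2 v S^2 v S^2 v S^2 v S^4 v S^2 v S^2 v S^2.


For a wedge of spheres, H_k (k>0) is free on one generator per sphere of dimension k.
Spheres of dimension 2: count = 10.
b_2 = 10

10


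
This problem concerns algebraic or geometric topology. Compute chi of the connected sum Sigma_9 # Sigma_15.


chi(Sigma_9) = 2 - 2*9 = -16
chi(Sigma_15) = 2 - 2*15 = -28
For surfaces: chi(A#B) = chi(A) + chi(B) - 2.
chi = -16 + -28 - 2 = -46

-46


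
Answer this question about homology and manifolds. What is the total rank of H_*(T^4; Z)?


b_k(T^4) = C(4,k), so the sum over k is sum_k C(4,k) = 2^4.
Total = 2^4 = 16

16


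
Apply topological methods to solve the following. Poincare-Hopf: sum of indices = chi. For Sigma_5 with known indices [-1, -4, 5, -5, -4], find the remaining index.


Poincare-Hopf: sum of indices = chi(M).
chi(Sigma_5) = 2 - 2*5 = -8.
Sum of known indices = -9.
x = chi - (sum known) = -8 - (-9) = 1

1


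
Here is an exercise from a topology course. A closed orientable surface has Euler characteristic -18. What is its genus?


chi = 2 - 2g for closed orientable surfaces.
-18 = 2 - 2g
2g = 2 - (-18) = 20
g = 10

10


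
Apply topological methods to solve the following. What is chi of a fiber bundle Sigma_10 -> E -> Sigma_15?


For a fiber bundle F -> E -> B (with CW structure): chi(E) = chi(B) * chi(F).
chi(Sigma_15) = -28, chi(Sigma_10) = -18.
chi(E) = (-28) * (-18) = 504

504


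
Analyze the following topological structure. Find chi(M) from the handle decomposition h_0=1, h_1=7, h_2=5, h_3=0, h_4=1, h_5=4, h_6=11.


Handles of index k contribute (-1)^k to chi (same as CW cells).
chi = (1) + (-7) + (5) + (0) + (1) + (-4) + (11) = 7

7


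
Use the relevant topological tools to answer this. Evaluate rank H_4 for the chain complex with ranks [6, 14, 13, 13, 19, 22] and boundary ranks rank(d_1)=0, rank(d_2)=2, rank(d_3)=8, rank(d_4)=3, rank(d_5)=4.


rank H_k = rank(ker d_k) - rank(im d_{k+1}).
rank(ker d_4) = rank(C_4) - rank(d_4) = 19 - 3 = 16.
rank(im d_{4+1}) = 4.
rank H_4 = 16 - 4 = 12

12


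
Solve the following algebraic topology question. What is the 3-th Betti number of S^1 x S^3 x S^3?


Each S^d has Poincare polynomial 1 + t^d.
The product S^1 x S^3 x S^3 has Poincare polynomial prod(1+t^d_i).
Expanding: b_0=1, b_1=1, b_3=2, b_4=2, b_6=1, b_7=1.
b_3 = 2

2


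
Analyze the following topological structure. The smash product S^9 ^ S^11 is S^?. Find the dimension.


S^m ^ S^n = S^{m+n}.
k = 9 + 11 = 20

20


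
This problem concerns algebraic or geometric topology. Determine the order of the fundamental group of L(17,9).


pi_1(L(p,q)) = Z/pZ for any q coprime to p.
|pi_1(L(17,9))| = 17

17


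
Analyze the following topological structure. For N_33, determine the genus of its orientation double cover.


chi(N_33) = 2 - 33 = -31.
Double cover: chi(Sigma_g) = 2 * chi(N_33) = 2*(-31) = -62.
2 - 2g = -62, so g = (2 - (-62))/2 = 64/2 = 32

32


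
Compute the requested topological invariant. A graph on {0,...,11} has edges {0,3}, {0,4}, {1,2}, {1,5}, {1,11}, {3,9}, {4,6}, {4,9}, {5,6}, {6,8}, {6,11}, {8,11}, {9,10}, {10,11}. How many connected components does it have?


Run DFS/union-find over 12 vertices.
V = 12, E = 14.
Number of components = 2

2


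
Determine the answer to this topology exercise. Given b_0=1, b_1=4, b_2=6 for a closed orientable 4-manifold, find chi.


By Poincare duality b_k = b_{4-k}, so full Betti numbers: b_0=1, b_1=4, b_2=6, b_3=4, b_4=1.
chi = sum (-1)^k b_k = 0

0


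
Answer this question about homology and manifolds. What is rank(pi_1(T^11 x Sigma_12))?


pi_1(A x B) = pi_1(A) x pi_1(B); rank of abelianization = b_1.
b_1(T^11) = 11, b_1(Sigma_12) = 2*12 = 24.
b_1(product) = 11 + 24 = 35

35


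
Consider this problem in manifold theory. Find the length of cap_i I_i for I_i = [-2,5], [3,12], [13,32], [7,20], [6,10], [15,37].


Intersection = [max(a_i), min(b_i)] = [15, 5].
Since 15 > 5, the intersection is empty.
Length = 0

0


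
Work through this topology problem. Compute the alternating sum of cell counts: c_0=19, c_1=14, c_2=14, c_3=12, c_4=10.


chi = sum_k (-1)^k c_k.
= (-1)^0*19 + (-1)^1*14 + (-1)^2*14 + (-1)^3*12 + (-1)^4*10
= (19) + (-14) + (14) + (-12) + (10)
= 17

17


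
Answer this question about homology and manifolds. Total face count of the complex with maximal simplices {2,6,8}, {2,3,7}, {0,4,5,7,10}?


Each maximal simplex on m vertices has 2^m - 1 nonempty faces.
Take the union (dedupe shared faces).
Total distinct faces = 43

43


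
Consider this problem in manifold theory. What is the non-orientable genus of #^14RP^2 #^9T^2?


Since a >= 1, the sum is non-orientable; each T^2 can be replaced by RP^2 # RP^2 (since T^2#RP^2 = 3RP^2).
Total crosscaps k = 14 + 2*9 = 32.
Check via chi: chi = 14*1 + 9*0 - (14+9-1)*2 = -30 = 2 - k = -30. Consistent.

32


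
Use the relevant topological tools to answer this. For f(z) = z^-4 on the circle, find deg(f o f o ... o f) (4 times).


deg(f) = -4. Degree is multiplicative: deg(f^4) = (deg f)^4.
deg(f^4) = (-4)^4 = 256

256


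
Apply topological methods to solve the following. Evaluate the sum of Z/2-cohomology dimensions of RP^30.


H^k(RP^30; Z/2) = Z/2 for each 0 <= k <= 30.
Total dimension = 30 + 1 = 31

31


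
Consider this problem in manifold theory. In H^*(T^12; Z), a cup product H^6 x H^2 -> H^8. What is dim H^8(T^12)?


Cup product: H^p x H^q -> H^{p+q}; here p+q = 6+2 = 8.
rank H^k(T^n) = C(n,k).
C(12,8) = 495

495


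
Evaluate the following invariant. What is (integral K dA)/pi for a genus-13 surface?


Gauss-Bonnet: integral K dA = 2*pi*chi(M).
chi(Sigma_13) = 2 - 2*13 = -24.
(integral K dA)/pi = 2*chi = 2*(-24) = -48

-48


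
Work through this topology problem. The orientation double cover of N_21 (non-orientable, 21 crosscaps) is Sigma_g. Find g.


chi(N_21) = 2 - 21 = -19.
Double cover: chi(Sigma_g) = 2 * chi(N_21) = 2*(-19) = -38.
2 - 2g = -38, so g = (2 - (-38))/2 = 40/2 = 20

20


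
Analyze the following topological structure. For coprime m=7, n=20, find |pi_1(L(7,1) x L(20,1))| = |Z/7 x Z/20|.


pi_1(X x Y) = pi_1(X) x pi_1(Y).
pi_1(L(7,1)) = Z/7, pi_1(L(20,1)) = Z/20.
|Z/7 x Z/20| = 7 * 20 = 140

140


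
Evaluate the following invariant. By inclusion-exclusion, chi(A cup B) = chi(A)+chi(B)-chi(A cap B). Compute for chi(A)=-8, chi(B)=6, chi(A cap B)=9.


chi(A cup B) = chi(A) + chi(B) - chi(A cap B)
= -8 + (6) - (9)
= -11

-11


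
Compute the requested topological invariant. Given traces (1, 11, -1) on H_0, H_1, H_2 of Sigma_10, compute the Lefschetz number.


L(f) = tr(f_0*) - tr(f_1*) + tr(f_2*).
= 1 - (11) + (-1)
= -11

-11


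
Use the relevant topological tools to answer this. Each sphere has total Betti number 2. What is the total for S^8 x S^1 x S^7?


Total Betti number is multiplicative under products.
Each S^d (d>=1) has total Betti number 2.
There are 3 sphere factors.
Total = 2^3 = 8

8


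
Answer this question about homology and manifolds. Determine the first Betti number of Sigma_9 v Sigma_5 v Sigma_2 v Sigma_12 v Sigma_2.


For a wedge X v Y: reduced H_k(X v Y) = H_k(X) + H_k(Y).
Each Sigma_g contributes b_1 = 2g.
b_1 = 18 + 10 + 4 + 24 + 4 = 60

60


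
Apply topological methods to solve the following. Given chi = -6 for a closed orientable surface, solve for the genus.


chi = 2 - 2g for closed orientable surfaces.
-6 = 2 - 2g
2g = 2 - (-6) = 8
g = 4

4


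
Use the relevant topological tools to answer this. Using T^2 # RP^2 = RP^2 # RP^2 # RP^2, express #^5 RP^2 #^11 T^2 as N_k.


Since a >= 1, the sum is non-orientable; each T^2 can be replaced by RP^2 # RP^2 (since T^2#RP^2 = 3RP^2).
Total crosscaps k = 5 + 2*11 = 27.
Check via chi: chi = 5*1 + 11*0 - (5+11-1)*2 = -25 = 2 - k = -25. Consistent.

27


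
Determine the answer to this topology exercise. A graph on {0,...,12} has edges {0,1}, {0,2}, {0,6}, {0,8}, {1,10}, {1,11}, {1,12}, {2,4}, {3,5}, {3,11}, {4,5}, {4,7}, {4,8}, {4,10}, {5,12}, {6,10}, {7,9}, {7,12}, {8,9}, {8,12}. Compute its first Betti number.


b_1 = E - V + (number of components).
E = 20, V = 13, components = 1.
b_1 = 20 - 13 + 1 = 8

8


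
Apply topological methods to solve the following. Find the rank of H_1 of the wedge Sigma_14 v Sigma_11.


For a wedge: H_1(A v B) = H_1(A) + H_1(B).
b_1(Sigma_14) = 28, b_1(Sigma_11) = 22.
b_1 = 28 + 22 = 50

50


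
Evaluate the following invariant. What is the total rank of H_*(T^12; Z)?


b_k(T^12) = C(12,k), so the sum over k is sum_k C(12,k) = 2^12.
Total = 2^12 = 4096

4096


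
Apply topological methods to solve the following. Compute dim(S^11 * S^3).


Join of spheres: S^m * S^n = S^{m+n+1}.
dim = 11 + 3 + 1 = 15

15


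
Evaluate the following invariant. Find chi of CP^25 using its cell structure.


CP^25 has one cell in each even dimension 0, 2, ..., 2*25 (25+1 cells total).
All cells are even-dimensional, so chi = number of cells.
chi = 25 + 1 = 26

26


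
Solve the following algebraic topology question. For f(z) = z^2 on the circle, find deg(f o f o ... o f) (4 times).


deg(f) = 2. Degree is multiplicative: deg(f^4) = (deg f)^4.
deg(f^4) = (2)^4 = 16

16


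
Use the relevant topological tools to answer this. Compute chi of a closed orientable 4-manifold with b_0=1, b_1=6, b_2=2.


By Poincare duality b_k = b_{4-k}, so full Betti numbers: b_0=1, b_1=6, b_2=2, b_3=6, b_4=1.
chi = sum (-1)^k b_k = -8

-8


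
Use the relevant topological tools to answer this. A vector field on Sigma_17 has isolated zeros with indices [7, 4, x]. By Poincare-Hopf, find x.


Poincare-Hopf: sum of indices = chi(M).
chi(Sigma_17) = 2 - 2*17 = -32.
Sum of known indices = 11.
x = chi - (sum known) = -32 - (11) = -43

-43


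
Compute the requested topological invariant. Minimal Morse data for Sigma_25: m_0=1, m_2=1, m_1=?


A perfect Morse function has m_k = b_k.
For Sigma_25: b_0=1, b_1=2g=50, b_2=1.
Saddles m_1 = 2g = 50

50


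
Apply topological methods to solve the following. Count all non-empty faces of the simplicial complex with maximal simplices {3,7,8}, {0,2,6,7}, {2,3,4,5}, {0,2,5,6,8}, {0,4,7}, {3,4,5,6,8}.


Each maximal simplex on m vertices has 2^m - 1 nonempty faces.
Take the union (dedupe shared faces).
Total distinct faces = 75

75


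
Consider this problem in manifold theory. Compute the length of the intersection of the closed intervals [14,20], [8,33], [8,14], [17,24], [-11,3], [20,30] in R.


Intersection = [max(a_i), min(b_i)] = [20, 3].
Since 20 > 3, the intersection is empty.
Length = 0

0


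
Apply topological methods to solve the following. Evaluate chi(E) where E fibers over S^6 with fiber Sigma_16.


chi(S^6) = 2 (n even), chi(Sigma_16) = 2 - 2*16 = -30.
chi(E) = 2 * (-30) = -60

-60


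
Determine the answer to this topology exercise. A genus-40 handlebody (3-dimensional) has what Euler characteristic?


A genus-g handlebody deformation retracts to a wedge of g circles.
chi(vee_g S^1) = 1 - g.
chi(H_40) = 1 - 40 = -39

-39


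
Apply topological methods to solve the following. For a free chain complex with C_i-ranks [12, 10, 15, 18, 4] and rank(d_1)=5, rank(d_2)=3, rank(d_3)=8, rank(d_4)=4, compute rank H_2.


rank H_k = rank(ker d_k) - rank(im d_{k+1}).
rank(ker d_2) = rank(C_2) - rank(d_2) = 15 - 3 = 12.
rank(im d_{2+1}) = 8.
rank H_2 = 12 - 8 = 4

4


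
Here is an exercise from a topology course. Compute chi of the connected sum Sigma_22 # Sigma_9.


chi(Sigma_22) = 2 - 2*22 = -42
chi(Sigma_9) = 2 - 2*9 = -16
For surfaces: chi(A#B) = chi(A) + chi(B) - 2.
chi = -42 + -16 - 2 = -60

-60


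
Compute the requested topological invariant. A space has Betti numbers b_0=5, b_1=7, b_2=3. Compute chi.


chi = sum_k (-1)^k b_k.
= (5) + (-7) + (3)
= 1

1


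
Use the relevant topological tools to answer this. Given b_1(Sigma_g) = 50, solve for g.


For a closed orientable surface: b_1 = 2g.
50 = 2g
g = 50 / 2 = 25

25


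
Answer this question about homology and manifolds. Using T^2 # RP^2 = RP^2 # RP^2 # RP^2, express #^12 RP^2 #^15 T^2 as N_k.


Since a >= 1, the sum is non-orientable; each T^2 can be replaced by RP^2 # RP^2 (since T^2#RP^2 = 3RP^2).
Total crosscaps k = 12 + 2*15 = 42.
Check via chi: chi = 12*1 + 15*0 - (12+15-1)*2 = -40 = 2 - k = -40. Consistent.

42


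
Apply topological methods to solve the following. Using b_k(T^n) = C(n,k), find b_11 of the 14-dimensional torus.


By the Kunneth formula, b_k(T^n) = C(n,k).
b_11(T^14) = C(14,11).
C(14,11) = 14!/(11!*3!) = 364

364


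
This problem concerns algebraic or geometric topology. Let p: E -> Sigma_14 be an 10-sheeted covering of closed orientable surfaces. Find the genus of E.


For an n-sheeted cover: chi(E) = n * chi(B).
chi(Sigma_14) = 2 - 2*14 = -26.
chi(E) = 10 * (-26) = -260.
genus(E) = (2 - chi(E))/2 = (2 - (-260))/2 = 262/2 = 131

131


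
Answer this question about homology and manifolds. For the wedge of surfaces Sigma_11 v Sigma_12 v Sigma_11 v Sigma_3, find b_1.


For a wedge X v Y: reduced H_k(X v Y) = H_k(X) + H_k(Y).
Each Sigma_g contributes b_1 = 2g.
b_1 = 22 + 24 + 22 + 6 = 74

74


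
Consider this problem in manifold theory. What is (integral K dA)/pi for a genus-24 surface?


Gauss-Bonnet: integral K dA = 2*pi*chi(M).
chi(Sigma_24) = 2 - 2*24 = -46.
(integral K dA)/pi = 2*chi = 2*(-46) = -92

-92


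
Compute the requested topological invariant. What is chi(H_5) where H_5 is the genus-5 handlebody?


A genus-g handlebody deformation retracts to a wedge of g circles.
chi(vee_g S^1) = 1 - g.
chi(H_5) = 1 - 5 = -4

-4


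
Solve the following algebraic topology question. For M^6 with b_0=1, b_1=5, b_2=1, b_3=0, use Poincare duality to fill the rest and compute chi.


By Poincare duality b_k = b_{6-k}, so full Betti numbers: b_0=1, b_1=5, b_2=1, b_3=0, b_4=1, b_5=5, b_6=1.
chi = sum (-1)^k b_k = -6

-6


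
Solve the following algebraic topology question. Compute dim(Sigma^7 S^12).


Each suspension raises dimension by 1: Sigma S^n = S^{n+1}.
Sigma^7 S^12 = S^{12+7} = S^19

19


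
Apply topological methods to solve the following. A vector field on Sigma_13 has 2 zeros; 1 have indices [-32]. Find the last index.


Poincare-Hopf: sum of indices = chi(M).
chi(Sigma_13) = 2 - 2*13 = -24.
Sum of known indices = -32.
x = chi - (sum known) = -24 - (-32) = 8

8


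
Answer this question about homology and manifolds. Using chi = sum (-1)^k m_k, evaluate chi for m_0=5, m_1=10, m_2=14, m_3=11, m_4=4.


Morse theory: chi(M) = sum_k (-1)^k m_k where m_k = #(index-k critical points).
= (5) + (-10) + (14) + (-11) + (4) = 2

2


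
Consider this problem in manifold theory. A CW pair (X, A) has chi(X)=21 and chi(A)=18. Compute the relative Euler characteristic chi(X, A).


Relative Euler characteristic: chi(X, A) = chi(X) - chi(A).
= 21 - (18) = 3

3


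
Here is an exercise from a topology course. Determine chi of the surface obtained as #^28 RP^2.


For a non-orientable closed surface with k crosscaps: chi = 2 - k.
Here k = 28.
chi = 2 - 28 = -26

-26


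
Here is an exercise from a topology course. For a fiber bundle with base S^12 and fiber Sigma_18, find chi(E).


chi(S^12) = 2 (n even), chi(Sigma_18) = 2 - 2*18 = -34.
chi(E) = 2 * (-34) = -68

-68


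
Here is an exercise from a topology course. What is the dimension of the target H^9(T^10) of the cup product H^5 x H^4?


Cup product: H^p x H^q -> H^{p+q}; here p+q = 5+4 = 9.
rank H^k(T^n) = C(n,k).
C(10,9) = 10

10


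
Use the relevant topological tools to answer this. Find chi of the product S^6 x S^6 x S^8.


chi is multiplicative: chi(X x Y) = chi(X) chi(Y).
Each even-dim sphere has chi = 2. There are 3 factors.
chi = 2^3 = 8

8


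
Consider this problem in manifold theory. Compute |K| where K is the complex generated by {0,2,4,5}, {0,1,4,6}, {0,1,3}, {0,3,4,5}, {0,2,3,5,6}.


Each maximal simplex on m vertices has 2^m - 1 nonempty faces.
Take the union (dedupe shared faces).
Total distinct faces = 55

55


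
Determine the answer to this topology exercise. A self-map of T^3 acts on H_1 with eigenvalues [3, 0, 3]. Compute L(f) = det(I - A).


For a torus self-map: L(f) = det(I - A) where A acts on H_1.
L(f) = (1-3) * (1-0) * (1-3) = -2 * 1 * -2 = 4

4


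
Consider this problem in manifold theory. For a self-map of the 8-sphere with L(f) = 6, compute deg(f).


L(f) = 1 + (-1)^8 deg(f) on S^8.
6 = 1 + (-1)^8 * deg(f)
(-1)^8 * deg(f) = 5
deg(f) = 5

5


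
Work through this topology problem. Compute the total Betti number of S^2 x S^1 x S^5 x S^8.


Total Betti number is multiplicative under products.
Each S^d (d>=1) has total Betti number 2.
There are 4 sphere factors.
Total = 2^4 = 16

16


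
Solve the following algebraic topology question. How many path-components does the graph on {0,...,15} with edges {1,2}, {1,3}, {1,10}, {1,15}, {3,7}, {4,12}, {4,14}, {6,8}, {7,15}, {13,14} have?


Run DFS/union-find over 16 vertices.
V = 16, E = 10.
Number of components = 7

7


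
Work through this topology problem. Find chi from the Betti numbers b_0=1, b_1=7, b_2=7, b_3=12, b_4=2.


chi = sum_k (-1)^k b_k.
= (1) + (-7) + (7) + (-12) + (2)
= -9

-9


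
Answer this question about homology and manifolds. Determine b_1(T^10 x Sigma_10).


pi_1(A x B) = pi_1(A) x pi_1(B); rank of abelianization = b_1.
b_1(T^10) = 10, b_1(Sigma_10) = 2*10 = 20.
b_1(product) = 10 + 20 = 30

30


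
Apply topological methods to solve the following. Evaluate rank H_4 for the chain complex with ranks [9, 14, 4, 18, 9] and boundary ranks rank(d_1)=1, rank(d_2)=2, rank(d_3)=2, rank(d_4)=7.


rank H_k = rank(ker d_k) - rank(im d_{k+1}).
rank(ker d_4) = rank(C_4) - rank(d_4) = 9 - 7 = 2.
rank(im d_{4+1}) = 0.
rank H_4 = 2 - 0 = 2

2


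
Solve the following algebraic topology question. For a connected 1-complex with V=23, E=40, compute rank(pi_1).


For a connected graph: rank(pi_1) = b_1 = E - V + 1 = 1 - chi.
chi = V - E = 23 - 40 = -17.
rank = 1 - (-17) = 40 - 23 + 1 = 18

18


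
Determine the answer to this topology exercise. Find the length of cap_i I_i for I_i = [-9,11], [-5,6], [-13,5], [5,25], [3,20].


Intersection = [max(a_i), min(b_i)] = [5, 5].
Length = 5 - 5 = 0

0


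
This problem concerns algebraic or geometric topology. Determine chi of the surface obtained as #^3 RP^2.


For a non-orientable closed surface with k crosscaps: chi = 2 - k.
Here k = 3.
chi = 2 - 3 = -1

-1


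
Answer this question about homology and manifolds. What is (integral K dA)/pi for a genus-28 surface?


Gauss-Bonnet: integral K dA = 2*pi*chi(M).
chi(Sigma_28) = 2 - 2*28 = -54.
(integral K dA)/pi = 2*chi = 2*(-54) = -108

-108


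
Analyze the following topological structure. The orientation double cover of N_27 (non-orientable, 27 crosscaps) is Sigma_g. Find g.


chi(N_27) = 2 - 27 = -25.
Double cover: chi(Sigma_g) = 2 * chi(N_27) = 2*(-25) = -50.
2 - 2g = -50, so g = (2 - (-50))/2 = 52/2 = 26

26


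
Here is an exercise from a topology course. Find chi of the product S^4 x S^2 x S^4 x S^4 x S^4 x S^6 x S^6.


chi is multiplicative: chi(X x Y) = chi(X) chi(Y).
Each even-dim sphere has chi = 2. There are 7 factors.
chi = 2^7 = 128

128


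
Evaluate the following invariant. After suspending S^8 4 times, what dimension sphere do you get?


Each suspension raises dimension by 1: Sigma S^n = S^{n+1}.
Sigma^4 S^8 = S^{8+4} = S^12

12


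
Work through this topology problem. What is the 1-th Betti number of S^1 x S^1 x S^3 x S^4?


Each S^d has Poincare polynomial 1 + t^d.
The product S^1 x S^1 x S^3 x S^4 has Poincare polynomial prod(1+t^d_i).
Expanding: b_0=1, b_1=2, b_2=1, b_3=1, b_4=3, b_5=3, b_6=1, b_7=1, b_8=2, b_9=1.
b_1 = 2

2


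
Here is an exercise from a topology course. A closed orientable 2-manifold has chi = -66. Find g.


chi = 2 - 2g for closed orientable surfaces.
-66 = 2 - 2g
2g = 2 - (-66) = 68
g = 34

34


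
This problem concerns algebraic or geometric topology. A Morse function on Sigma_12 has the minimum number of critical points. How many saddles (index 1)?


A perfect Morse function has m_k = b_k.
For Sigma_12: b_0=1, b_1=2g=24, b_2=1.
Saddles m_1 = 2g = 24

24


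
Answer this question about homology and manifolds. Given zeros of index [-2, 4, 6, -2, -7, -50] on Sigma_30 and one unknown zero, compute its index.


Poincare-Hopf: sum of indices = chi(M).
chi(Sigma_30) = 2 - 2*30 = -58.
Sum of known indices = -51.
x = chi - (sum known) = -58 - (-51) = -7

-7


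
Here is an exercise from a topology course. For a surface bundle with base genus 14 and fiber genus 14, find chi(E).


For a fiber bundle F -> E -> B (with CW structure): chi(E) = chi(B) * chi(F).
chi(Sigma_14) = -26, chi(Sigma_14) = -26.
chi(E) = (-26) * (-26) = 676

676


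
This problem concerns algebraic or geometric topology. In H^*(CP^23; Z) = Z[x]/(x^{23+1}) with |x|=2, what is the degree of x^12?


|x| = 2 in H^*(CP^n).
|x^12| = 12 * |x| = 12 * 2 = 24

24


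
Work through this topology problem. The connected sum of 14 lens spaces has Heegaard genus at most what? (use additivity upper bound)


Heegaard genus satisfies g(A#B) <= g(A) + g(B).
Each lens space has g = 1.
Upper bound: 14 * 1 = 14

14


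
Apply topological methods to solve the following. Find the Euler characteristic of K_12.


K_12: V = 12, E = C(12,2) = 66.
chi = V - E = 12 - 66 = -54

-54


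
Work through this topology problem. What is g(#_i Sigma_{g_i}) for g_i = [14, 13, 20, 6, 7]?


Genus is additive under connected sum of orientable surfaces.
g = 14 + 13 + 20 + 6 + 7 = 60

60


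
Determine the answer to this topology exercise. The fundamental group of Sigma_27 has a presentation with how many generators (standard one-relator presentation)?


Standard presentation: pi_1(Sigma_g) = <a_1,b_1,...,a_g,b_g | [a_1,b_1]...[a_g,b_g] = 1>.
Number of generators = 2g = 2*27 = 54

54


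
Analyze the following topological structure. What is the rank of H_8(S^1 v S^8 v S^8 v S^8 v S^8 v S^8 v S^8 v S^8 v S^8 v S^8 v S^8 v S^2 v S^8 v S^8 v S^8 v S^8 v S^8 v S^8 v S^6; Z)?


For a wedge of spheres, H_k (k>0) is free on one generator per sphere of dimension k.
Spheres of dimension 8: count = 16.
b_8 = 16

16


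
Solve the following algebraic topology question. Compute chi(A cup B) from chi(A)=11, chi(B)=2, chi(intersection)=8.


chi(A cup B) = chi(A) + chi(B) - chi(A cap B)
= 11 + (2) - (8)
= 5

5


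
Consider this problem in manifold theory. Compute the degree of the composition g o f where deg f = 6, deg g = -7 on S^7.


Degree is multiplicative under composition: deg(g o f) = deg(g) * deg(f).
= -7 * 6 = -42

-42


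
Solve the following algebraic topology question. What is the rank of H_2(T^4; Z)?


By the Kunneth formula, b_k(T^n) = C(n,k).
b_2(T^4) = C(4,2).
C(4,2) = 4!/(2!*2!) = 6

6


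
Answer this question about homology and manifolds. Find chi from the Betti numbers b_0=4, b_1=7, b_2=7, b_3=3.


chi = sum_k (-1)^k b_k.
= (4) + (-7) + (7) + (-3)
= 1

1


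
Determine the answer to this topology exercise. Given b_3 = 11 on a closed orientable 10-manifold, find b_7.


Poincare duality for closed orientable n-manifolds: b_k = b_{n-k}.
Here n = 10, so b_7 = b_3 = 11

11


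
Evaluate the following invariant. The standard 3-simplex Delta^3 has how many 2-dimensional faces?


Delta^3 has 3+1 vertices. A 2-face is a choice of 2+1 vertices.
f_2 = C(3+1, 2+1) = C(4,3) = 4

4


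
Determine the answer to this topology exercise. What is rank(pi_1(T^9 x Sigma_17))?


pi_1(A x B) = pi_1(A) x pi_1(B); rank of abelianization = b_1.
b_1(T^9) = 9, b_1(Sigma_17) = 2*17 = 34.
b_1(product) = 9 + 34 = 43

43


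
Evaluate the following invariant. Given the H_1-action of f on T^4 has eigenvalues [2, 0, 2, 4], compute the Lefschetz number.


For a torus self-map: L(f) = det(I - A) where A acts on H_1.
L(f) = (1-2) * (1-0) * (1-2) * (1-4) = -1 * 1 * -1 * -3 = -3

-3


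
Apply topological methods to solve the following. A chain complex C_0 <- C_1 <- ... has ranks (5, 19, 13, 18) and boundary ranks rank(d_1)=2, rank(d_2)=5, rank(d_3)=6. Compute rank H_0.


rank H_k = rank(ker d_k) - rank(im d_{k+1}).
rank(ker d_0) = rank(C_0) - rank(d_0) = 5 - 0 = 5.
rank(im d_{0+1}) = 2.
rank H_0 = 5 - 2 = 3

3


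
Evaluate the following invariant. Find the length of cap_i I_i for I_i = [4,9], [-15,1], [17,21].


Intersection = [max(a_i), min(b_i)] = [17, 1].
Since 17 > 1, the intersection is empty.
Length = 0

0


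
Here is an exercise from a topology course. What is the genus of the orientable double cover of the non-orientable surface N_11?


chi(N_11) = 2 - 11 = -9.
Double cover: chi(Sigma_g) = 2 * chi(N_11) = 2*(-9) = -18.
2 - 2g = -18, so g = (2 - (-18))/2 = 20/2 = 10

10


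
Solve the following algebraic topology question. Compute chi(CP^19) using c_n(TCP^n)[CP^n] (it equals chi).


For any closed oriented manifold, <e(TM),[M]> = chi(M).
chi(CP^19) = 19+1 = 20

20


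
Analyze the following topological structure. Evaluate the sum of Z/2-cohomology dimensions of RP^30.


H^k(RP^30; Z/2) = Z/2 for each 0 <= k <= 30.
Total dimension = 30 + 1 = 31

31


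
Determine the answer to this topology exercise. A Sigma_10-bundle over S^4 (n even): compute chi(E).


chi(S^4) = 2 (n even), chi(Sigma_10) = 2 - 2*10 = -18.
chi(E) = 2 * (-18) = -36

-36


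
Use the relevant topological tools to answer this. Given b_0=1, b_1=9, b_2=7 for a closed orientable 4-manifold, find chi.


By Poincare duality b_k = b_{4-k}, so full Betti numbers: b_0=1, b_1=9, b_2=7, b_3=9, b_4=1.
chi = sum (-1)^k b_k = -9

-9


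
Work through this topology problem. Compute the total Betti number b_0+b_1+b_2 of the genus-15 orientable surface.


For Sigma_15: b_0 = 1, b_1 = 2g = 30, b_2 = 1.
Total = 1 + 30 + 1 = 32

32


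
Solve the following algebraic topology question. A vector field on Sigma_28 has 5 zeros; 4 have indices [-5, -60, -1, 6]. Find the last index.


Poincare-Hopf: sum of indices = chi(M).
chi(Sigma_28) = 2 - 2*28 = -54.
Sum of known indices = -60.
x = chi - (sum known) = -54 - (-60) = 6

6


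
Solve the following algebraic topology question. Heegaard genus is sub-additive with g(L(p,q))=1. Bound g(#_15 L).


Heegaard genus satisfies g(A#B) <= g(A) + g(B).
Each lens space has g = 1.
Upper bound: 15 * 1 = 15

15


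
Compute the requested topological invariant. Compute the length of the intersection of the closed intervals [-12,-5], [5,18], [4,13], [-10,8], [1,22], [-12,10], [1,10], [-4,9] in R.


Intersection = [max(a_i), min(b_i)] = [5, -5].
Since 5 > -5, the intersection is empty.
Length = 0

0


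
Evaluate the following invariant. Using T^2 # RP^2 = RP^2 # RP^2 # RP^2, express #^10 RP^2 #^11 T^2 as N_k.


Since a >= 1, the sum is non-orientable; each T^2 can be replaced by RP^2 # RP^2 (since T^2#RP^2 = 3RP^2).
Total crosscaps k = 10 + 2*11 = 32.
Check via chi: chi = 10*1 + 11*0 - (10+11-1)*2 = -30 = 2 - k = -30. Consistent.

32


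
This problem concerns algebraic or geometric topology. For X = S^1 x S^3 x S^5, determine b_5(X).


Each S^d has Poincare polynomial 1 + t^d.
The product S^1 x S^3 x S^5 has Poincare polynomial prod(1+t^d_i).
Expanding: b_0=1, b_1=1, b_3=1, b_4=1, b_5=1, b_6=1, b_8=1, b_9=1.
b_5 = 1

1


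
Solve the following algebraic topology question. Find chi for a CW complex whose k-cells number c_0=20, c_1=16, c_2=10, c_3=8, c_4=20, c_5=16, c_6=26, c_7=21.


chi = sum_k (-1)^k c_k.
= (-1)^0*20 + (-1)^1*16 + (-1)^2*10 + (-1)^3*8 + (-1)^4*20 + (-1)^5*16 + (-1)^6*26 + (-1)^7*21
= (20) + (-16) + (10) + (-8) + (20) + (-16) + (26) + (-21)
= 15

15


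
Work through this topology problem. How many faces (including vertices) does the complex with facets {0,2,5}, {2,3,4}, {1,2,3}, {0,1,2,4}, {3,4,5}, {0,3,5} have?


Each maximal simplex on m vertices has 2^m - 1 nonempty faces.
Take the union (dedupe shared faces).
Total distinct faces = 30

30


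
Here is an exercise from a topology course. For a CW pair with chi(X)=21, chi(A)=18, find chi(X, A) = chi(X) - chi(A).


Relative Euler characteristic: chi(X, A) = chi(X) - chi(A).
= 21 - (18) = 3

3


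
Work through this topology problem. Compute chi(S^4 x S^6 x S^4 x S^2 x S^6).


chi is multiplicative: chi(X x Y) = chi(X) chi(Y).
Each even-dim sphere has chi = 2. There are 5 factors.
chi = 2^5 = 32

32


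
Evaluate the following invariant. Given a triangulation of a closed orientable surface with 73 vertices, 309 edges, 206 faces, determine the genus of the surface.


chi = V - E + F = 73 - 309 + 206 = -30
For orientable closed surface: chi = 2 - 2g, so g = (2 - chi)/2.
g = (2 - (-30)) / 2 = 32 / 2 = 16

16


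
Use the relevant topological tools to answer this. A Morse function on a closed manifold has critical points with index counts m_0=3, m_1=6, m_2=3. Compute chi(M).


Morse theory: chi(M) = sum_k (-1)^k m_k where m_k = #(index-k critical points).
= (3) + (-6) + (3) = 0

0


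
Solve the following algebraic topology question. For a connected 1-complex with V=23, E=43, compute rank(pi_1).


For a connected graph: rank(pi_1) = b_1 = E - V + 1 = 1 - chi.
chi = V - E = 23 - 43 = -20.
rank = 1 - (-20) = 43 - 23 + 1 = 21

21


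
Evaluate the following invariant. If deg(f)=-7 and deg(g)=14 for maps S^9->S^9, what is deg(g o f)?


Degree is multiplicative under composition: deg(g o f) = deg(g) * deg(f).
= 14 * -7 = -98

-98


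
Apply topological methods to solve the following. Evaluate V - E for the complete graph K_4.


K_4: V = 4, E = C(4,2) = 6.
chi = V - E = 4 - 6 = -2

-2


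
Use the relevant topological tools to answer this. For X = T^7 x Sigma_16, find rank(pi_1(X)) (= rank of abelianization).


pi_1(A x B) = pi_1(A) x pi_1(B); rank of abelianization = b_1.
b_1(T^7) = 7, b_1(Sigma_16) = 2*16 = 32.
b_1(product) = 7 + 32 = 39

39


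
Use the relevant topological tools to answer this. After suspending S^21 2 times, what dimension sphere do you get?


Each suspension raises dimension by 1: Sigma S^n = S^{n+1}.
Sigma^2 S^21 = S^{21+2} = S^23

23


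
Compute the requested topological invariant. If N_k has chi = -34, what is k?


chi = 2 - k for closed non-orientable surfaces with k crosscaps.
-34 = 2 - k
k = 2 - (-34) = 36

36


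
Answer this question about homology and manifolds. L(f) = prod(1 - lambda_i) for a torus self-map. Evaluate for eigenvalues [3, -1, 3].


For a torus self-map: L(f) = det(I - A) where A acts on H_1.
L(f) = (1-3) * (1--1) * (1-3) = -2 * 2 * -2 = 8

8


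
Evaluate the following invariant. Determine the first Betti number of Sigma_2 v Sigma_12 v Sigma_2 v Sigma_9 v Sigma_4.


For a wedge X v Y: reduced H_k(X v Y) = H_k(X) + H_k(Y).
Each Sigma_g contributes b_1 = 2g.
b_1 = 4 + 24 + 4 + 18 + 8 = 58

58


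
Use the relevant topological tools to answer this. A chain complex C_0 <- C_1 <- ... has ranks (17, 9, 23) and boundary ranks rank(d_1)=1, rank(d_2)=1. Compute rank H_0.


rank H_k = rank(ker d_k) - rank(im d_{k+1}).
rank(ker d_0) = rank(C_0) - rank(d_0) = 17 - 0 = 17.
rank(im d_{0+1}) = 1.
rank H_0 = 17 - 1 = 16

16


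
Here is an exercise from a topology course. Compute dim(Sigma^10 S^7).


Each suspension raises dimension by 1: Sigma S^n = S^{n+1}.
Sigma^10 S^7 = S^{7+10} = S^17

17


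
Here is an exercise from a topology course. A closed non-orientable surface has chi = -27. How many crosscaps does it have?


chi = 2 - k for closed non-orientable surfaces with k crosscaps.
-27 = 2 - k
k = 2 - (-27) = 29

29


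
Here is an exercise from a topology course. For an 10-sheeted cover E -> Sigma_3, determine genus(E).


For an n-sheeted cover: chi(E) = n * chi(B).
chi(Sigma_3) = 2 - 2*3 = -4.
chi(E) = 10 * (-4) = -40.
genus(E) = (2 - chi(E))/2 = (2 - (-40))/2 = 42/2 = 21

21


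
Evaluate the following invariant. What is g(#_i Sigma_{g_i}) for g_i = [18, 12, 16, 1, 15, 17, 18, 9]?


Genus is additive under connected sum of orientable surfaces.
g = 18 + 12 + 16 + 1 + 15 + 17 + 18 + 9 = 106

106
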